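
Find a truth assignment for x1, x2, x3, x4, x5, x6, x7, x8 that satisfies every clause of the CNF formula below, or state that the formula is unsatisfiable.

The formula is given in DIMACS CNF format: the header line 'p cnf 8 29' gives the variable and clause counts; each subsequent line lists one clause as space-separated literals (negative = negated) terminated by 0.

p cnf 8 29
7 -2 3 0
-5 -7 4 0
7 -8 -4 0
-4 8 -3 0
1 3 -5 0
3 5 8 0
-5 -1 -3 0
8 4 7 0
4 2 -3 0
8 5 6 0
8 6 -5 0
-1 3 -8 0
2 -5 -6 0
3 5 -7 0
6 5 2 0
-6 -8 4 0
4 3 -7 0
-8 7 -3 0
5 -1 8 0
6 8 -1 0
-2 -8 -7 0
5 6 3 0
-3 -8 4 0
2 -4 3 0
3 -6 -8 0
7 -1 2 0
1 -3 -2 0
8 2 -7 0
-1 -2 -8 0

x1 ↦ False; x2 ↦ False; x3 ↦ True; x4 ↦ True; x5 ↦ False; x6 ↦ True; x7 ↦ True; x8 ↦ True

Case x7 = True:
Case x5 = False:
(x3) alone gives x3 = True.
Case x4 = True:
(x8) alone gives x8 = True.
(¬x2) alone gives x2 = False.
(x6) alone gives x6 = True.
Every clause is now satisfied; x1 is unconstrained.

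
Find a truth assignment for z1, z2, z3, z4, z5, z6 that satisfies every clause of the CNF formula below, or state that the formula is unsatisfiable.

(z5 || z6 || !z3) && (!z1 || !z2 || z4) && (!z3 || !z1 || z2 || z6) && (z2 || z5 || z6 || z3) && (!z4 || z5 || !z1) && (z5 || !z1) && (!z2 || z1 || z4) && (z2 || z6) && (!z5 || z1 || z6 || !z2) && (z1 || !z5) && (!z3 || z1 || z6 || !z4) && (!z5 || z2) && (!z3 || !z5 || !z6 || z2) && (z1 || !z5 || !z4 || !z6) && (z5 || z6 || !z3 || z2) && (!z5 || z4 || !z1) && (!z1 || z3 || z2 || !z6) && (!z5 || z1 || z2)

z1=true; z2=true; z3=true; z4=true; z5=true; z6=false

Case z5 = true:
The clause (z1) is unit, so z1 = true.
The clause (z2) is unit, so z2 = true.
The clause (z4) is unit, so z4 = true.
Every clause is now satisfied; z3, z6 are unconstrained.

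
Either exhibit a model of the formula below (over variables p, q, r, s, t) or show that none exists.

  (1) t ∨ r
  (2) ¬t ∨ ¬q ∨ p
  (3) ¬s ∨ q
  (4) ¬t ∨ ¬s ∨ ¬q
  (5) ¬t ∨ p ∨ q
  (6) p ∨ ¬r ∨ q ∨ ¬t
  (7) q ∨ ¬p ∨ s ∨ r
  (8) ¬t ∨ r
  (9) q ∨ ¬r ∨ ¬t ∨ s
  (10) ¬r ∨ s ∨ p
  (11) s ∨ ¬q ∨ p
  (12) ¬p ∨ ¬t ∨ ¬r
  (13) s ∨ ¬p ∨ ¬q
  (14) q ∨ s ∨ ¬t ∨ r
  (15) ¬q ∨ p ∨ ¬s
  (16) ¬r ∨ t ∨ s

p=True,  q=True,  r=True,  s=True,  t=False

Branch on t: set t = False.
(r) alone gives r = True.
(s) alone gives s = True.
(q) alone gives q = True.
(p) alone gives p = True.
Every clause now holds.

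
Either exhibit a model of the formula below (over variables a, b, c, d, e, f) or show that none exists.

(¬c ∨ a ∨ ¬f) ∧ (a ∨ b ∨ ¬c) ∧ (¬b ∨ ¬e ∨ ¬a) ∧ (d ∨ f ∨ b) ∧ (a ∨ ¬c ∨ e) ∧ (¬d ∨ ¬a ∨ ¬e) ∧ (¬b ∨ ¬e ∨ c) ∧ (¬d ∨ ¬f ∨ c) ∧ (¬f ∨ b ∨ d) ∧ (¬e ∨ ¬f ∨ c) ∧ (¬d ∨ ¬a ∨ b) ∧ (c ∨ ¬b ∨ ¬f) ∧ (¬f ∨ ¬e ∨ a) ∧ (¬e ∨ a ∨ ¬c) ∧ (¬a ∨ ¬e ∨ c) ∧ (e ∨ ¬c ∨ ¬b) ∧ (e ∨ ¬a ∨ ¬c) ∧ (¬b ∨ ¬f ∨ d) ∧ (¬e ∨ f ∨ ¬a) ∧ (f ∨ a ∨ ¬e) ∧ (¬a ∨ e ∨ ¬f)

a=False,  b=True,  c=False,  d=True,  e=False,  f=False

Suppose c = False.
Suppose b = True.
From the singleton clause (¬e), e = False.
From the singleton clause (¬f), f = False.
All clauses hold; a, d can take either value.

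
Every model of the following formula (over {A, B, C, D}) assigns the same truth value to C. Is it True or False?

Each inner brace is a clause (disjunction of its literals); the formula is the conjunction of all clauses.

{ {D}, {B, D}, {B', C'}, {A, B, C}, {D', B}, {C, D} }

False

Suppose C = 1.
Unit clause (D) forces D = 1.
Unit clause (B') forces B = 0.
But (B) is also a unit clause — contradiction.
So every satisfying assignment has C = False.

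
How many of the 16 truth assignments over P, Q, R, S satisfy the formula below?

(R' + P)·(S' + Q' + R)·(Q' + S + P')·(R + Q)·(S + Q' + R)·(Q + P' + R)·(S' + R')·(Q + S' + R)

There are 2^4 = 16 truth assignments over (P, Q, R, S).
Check each against the 8 clauses (columns in the order P, Q, R, S):
  F F F F  ✗ fails (R + Q)
  F F F T  ✗ fails (R + Q)
  F F T F  ✗ fails (R' + P)
  F F T T  ✗ fails (R' + P)
  F T F F  ✗ fails (S + Q' + R)
  F T F T  ✗ fails (S' + Q' + R)
  F T T F  ✗ fails (R' + P)
  F T T T  ✗ fails (R' + P)
  T F F F  ✗ fails (R + Q)
  T F F T  ✗ fails (R + Q)
  T F T F  ✓ satisfies all
  T F T T  ✗ fails (S' + R')
  T T F F  ✗ fails (Q' + S + P')
  T T F T  ✗ fails (S' + Q' + R)
  T T T F  ✗ fails (Q' + S + P')
  T T T T  ✗ fails (S' + R')
1 of the 16 rows is a model.

1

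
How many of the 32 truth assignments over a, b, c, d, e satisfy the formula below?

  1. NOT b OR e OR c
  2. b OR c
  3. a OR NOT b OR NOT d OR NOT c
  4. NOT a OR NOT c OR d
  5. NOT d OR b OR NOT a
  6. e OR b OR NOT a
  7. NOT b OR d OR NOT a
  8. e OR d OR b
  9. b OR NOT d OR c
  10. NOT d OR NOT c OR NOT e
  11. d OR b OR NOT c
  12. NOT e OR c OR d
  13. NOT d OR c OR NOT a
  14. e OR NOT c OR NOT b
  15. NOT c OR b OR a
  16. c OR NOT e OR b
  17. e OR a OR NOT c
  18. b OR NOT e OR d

There are 2^5 = 32 truth assignments over (a, b, c, d, e).
Split on d. With d = true, the clauses containing d are satisfied and NOT d drops from the rest; 1 of the 2^4 = 16 assignments to the other variables satisfy what remains.
With d = false, by the same count on the reduced clause set, 1 assignment works.
Total: 1 + 1 = 2.

2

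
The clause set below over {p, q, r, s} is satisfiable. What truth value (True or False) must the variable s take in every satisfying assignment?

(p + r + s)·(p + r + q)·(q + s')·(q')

False

Suppose s = 1.
Unit clause (q) forces q = 1.
That conflicts with the unit clause (q').
So every satisfying assignment has s = False.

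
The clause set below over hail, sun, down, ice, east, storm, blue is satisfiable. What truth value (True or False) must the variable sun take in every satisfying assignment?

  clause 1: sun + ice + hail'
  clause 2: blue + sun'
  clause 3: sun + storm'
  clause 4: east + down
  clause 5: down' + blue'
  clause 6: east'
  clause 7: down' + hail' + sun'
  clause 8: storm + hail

False

Suppose sun = 1.
(blue) alone gives blue = 1.
(down') alone gives down = 0.
(east) alone gives east = 1.
That conflicts with the unit clause (east').
So every satisfying assignment has sun = False.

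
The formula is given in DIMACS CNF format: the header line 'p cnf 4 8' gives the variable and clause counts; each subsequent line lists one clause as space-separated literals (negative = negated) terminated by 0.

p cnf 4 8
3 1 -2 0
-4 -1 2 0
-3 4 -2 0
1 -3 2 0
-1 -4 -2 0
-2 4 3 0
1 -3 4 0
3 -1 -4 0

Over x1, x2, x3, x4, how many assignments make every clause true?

5

There are 2^4 = 16 truth assignments over (x1, x2, x3, x4).
Split on x4. With x4 = True, the clauses containing x4 are satisfied and ¬x4 drops from the rest; 2 of the 2^3 = 8 assignments to the other variables satisfy what remains.
With x4 = False, by the same count on the reduced clause set, 3 assignments work.
Total: 2 + 3 = 5.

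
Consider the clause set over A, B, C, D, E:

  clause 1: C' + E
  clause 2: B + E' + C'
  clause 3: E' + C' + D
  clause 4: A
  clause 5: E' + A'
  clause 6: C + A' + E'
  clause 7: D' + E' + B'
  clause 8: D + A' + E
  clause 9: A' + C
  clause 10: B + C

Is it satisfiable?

The clause (A) is unit, so A = 1.
The clause (E') is unit, so E = 0.
The clause (C') is unit, so C = 0.
But (C) is also a unit clause — contradiction.
No assignment satisfies every clause.

No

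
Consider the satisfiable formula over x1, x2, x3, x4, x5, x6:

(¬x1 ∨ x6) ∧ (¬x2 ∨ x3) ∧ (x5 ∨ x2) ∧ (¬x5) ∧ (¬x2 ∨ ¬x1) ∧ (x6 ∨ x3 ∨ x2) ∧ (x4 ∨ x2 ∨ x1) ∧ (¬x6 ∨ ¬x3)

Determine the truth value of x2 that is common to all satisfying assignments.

Suppose x2 = False.
(x5) alone gives x5 = True.
That conflicts with the unit clause (¬x5).
So every satisfying assignment has x2 = True.

True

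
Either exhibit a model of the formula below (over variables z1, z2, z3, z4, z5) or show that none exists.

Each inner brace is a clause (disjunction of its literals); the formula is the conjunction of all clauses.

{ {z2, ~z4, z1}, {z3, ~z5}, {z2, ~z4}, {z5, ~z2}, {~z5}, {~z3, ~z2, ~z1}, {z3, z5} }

(~z5) alone gives z5 = 0.
(~z2) alone gives z2 = 0.
(~z4) alone gives z4 = 0.
(z3) alone gives z3 = 1.
Every clause is now satisfied; z1 is unconstrained.

z1: 1, z2: 0, z3: 1, z4: 0, z5: 0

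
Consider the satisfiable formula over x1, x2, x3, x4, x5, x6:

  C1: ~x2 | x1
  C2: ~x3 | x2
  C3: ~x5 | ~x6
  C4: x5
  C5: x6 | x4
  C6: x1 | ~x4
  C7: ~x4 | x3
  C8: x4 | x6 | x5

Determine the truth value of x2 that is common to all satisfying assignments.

True

Suppose x2 = 0.
The clause (~x3) is unit, so x3 = 0.
The clause (x5) is unit, so x5 = 1.
The clause (~x6) is unit, so x6 = 0.
The clause (x4) is unit, so x4 = 1.
But (~x4) is also a unit clause — contradiction.
So every satisfying assignment has x2 = True.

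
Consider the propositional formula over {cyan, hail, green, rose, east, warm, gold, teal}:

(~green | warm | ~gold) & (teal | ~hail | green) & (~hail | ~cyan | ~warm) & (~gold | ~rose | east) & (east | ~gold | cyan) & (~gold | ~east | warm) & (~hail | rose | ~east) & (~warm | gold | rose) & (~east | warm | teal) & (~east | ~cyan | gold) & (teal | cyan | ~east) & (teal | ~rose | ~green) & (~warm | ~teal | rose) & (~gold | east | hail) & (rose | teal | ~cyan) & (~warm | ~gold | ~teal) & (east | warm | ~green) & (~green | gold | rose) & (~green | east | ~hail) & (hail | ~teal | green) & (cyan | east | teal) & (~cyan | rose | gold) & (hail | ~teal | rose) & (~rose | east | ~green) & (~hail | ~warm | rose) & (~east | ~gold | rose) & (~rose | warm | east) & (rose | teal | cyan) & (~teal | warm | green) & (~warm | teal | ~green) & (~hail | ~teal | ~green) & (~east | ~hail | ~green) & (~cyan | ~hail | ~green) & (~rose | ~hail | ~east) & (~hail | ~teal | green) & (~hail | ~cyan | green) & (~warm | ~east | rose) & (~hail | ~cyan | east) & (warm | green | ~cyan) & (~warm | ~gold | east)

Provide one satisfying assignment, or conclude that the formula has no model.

cyan=1, hail=0, green=0, rose=1, east=1, warm=1, gold=1, teal=0

Suppose green = 0.
Suppose teal = 0.
The clause (~hail) is unit, so hail = 0.
Suppose east = 1.
The clause (warm) is unit, so warm = 1.
The clause (cyan) is unit, so cyan = 1.
The clause (gold) is unit, so gold = 1.
The clause (rose) is unit, so rose = 1.
This assignment satisfies each clause.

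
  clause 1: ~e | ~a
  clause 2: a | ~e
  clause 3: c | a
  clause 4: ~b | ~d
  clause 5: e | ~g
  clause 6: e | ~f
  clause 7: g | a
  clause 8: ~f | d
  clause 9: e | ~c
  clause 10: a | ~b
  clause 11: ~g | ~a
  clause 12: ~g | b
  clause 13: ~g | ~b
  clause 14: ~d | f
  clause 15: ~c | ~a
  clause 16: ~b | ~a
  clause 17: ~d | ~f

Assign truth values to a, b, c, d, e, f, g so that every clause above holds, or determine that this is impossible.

a=1,  b=0,  c=0,  d=0,  e=0,  f=0,  g=0

Case e = 0:
The clause (~g) is unit, so g = 0.
The clause (~f) is unit, so f = 0.
The clause (a) is unit, so a = 1.
The clause (~c) is unit, so c = 0.
The clause (~d) is unit, so d = 0.
The clause (~b) is unit, so b = 0.
All clauses are satisfied.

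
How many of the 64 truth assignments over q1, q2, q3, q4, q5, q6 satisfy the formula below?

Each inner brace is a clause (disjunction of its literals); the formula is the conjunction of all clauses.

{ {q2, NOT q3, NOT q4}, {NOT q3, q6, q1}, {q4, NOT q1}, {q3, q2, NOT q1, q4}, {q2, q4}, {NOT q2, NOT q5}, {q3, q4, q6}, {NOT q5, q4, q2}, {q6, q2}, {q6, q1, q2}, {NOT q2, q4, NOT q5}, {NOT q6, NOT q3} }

10

There are 2^6 = 64 truth assignments over (q1, q2, q3, q4, q5, q6).
Split on q4. With q4 = true, the clauses containing q4 are satisfied and NOT q4 drops from the rest; 9 of the 2^5 = 32 assignments to the other variables satisfy what remains.
With q4 = false, by the same count on the reduced clause set, 1 assignment works.
Total: 9 + 1 = 10.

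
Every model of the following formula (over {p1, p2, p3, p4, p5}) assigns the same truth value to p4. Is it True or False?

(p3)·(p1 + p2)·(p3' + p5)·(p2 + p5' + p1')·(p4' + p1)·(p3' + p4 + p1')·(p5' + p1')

False

Suppose p4 = 1.
The clause (p3) is unit, so p3 = 1.
The clause (p5) is unit, so p5 = 1.
The clause (p1) is unit, so p1 = 1.
Now (p1') is unsatisfied and unit — conflict.
So every satisfying assignment has p4 = False.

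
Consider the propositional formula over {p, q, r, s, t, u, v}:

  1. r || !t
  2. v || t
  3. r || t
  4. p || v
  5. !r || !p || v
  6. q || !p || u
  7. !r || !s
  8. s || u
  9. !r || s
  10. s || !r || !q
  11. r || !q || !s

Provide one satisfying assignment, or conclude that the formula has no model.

UNSATISFIABLE

Case r = true:
From the singleton clause (!s), s = false.
That conflicts with the unit clause (s).
So r must be the other value — set r = false.
From the singleton clause (!t), t = false.
That conflicts with the unit clause (t).
Either choice for r ends in contradiction.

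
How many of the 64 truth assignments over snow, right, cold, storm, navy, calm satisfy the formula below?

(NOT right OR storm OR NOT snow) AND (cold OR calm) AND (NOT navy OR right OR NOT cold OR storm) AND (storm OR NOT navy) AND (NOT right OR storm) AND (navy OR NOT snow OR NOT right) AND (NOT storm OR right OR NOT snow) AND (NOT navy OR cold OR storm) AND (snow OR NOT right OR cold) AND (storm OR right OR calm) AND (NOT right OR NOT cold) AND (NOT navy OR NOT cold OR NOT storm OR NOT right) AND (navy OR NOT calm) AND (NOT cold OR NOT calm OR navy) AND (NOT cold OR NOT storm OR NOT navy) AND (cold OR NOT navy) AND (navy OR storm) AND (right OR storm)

1

There are 2^6 = 64 truth assignments over (snow, right, cold, storm, navy, calm).
Split on storm. With storm = true, the clauses containing storm are satisfied and NOT storm drops from the rest; 1 of the 2^5 = 32 assignments to the other variables satisfy what remains.
With storm = false, by the same count on the reduced clause set, 0 assignments work.
(One model: snow=F, right=F, cold=T, storm=T, navy=F, calm=F.)
Total: 1 + 0 = 1.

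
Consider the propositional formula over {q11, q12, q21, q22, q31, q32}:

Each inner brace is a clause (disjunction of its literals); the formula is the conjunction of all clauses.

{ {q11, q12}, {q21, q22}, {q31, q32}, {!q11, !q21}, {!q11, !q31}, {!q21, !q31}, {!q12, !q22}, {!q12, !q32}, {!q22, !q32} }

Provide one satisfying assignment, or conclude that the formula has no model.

UNSATISFIABLE

Case q11 = true:
Unit clause (!q21) forces q21 = false.
Unit clause (q22) forces q22 = true.
Unit clause (!q31) forces q31 = false.
Unit clause (q32) forces q32 = true.
That conflicts with the unit clause (!q32).
Undo q11 and try q11 = false.
Unit clause (q12) forces q12 = true.
Unit clause (!q22) forces q22 = false.
Unit clause (q21) forces q21 = true.
Unit clause (!q31) forces q31 = false.
Unit clause (q32) forces q32 = true.
That conflicts with the unit clause (!q32).
Either choice for q11 ends in contradiction.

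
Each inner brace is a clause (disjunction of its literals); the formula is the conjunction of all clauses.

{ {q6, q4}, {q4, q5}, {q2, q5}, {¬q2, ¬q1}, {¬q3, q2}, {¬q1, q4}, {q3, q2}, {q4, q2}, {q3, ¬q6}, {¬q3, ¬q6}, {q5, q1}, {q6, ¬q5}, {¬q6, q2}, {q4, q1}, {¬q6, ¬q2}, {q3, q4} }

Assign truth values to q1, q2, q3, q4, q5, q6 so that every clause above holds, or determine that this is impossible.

UNSATISFIABLE

Try q6 = True.
Unit clause (q3) forces q3 = True.
But (¬q3) is also a unit clause — contradiction.
That branch fails; take q6 = False instead.
Unit clause (q4) forces q4 = True.
Unit clause (¬q5) forces q5 = False.
Unit clause (q2) forces q2 = True.
Unit clause (¬q1) forces q1 = False.
But (q1) is also a unit clause — contradiction.
Both values of q6 lead to a conflict.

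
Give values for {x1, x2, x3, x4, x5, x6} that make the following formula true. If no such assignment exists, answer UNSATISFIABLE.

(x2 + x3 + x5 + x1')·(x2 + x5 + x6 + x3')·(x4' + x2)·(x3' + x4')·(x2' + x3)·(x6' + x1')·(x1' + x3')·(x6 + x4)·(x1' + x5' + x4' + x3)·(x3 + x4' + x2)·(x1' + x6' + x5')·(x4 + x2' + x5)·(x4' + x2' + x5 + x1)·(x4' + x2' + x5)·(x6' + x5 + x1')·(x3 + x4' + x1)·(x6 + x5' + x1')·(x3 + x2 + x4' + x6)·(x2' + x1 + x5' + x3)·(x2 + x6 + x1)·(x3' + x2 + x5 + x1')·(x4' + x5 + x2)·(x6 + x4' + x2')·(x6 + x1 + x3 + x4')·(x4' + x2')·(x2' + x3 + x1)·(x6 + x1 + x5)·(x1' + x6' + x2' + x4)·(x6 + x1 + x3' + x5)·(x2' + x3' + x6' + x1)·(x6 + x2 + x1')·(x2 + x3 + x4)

x1 ↦ 0,  x2 ↦ 0,  x3 ↦ 1,  x4 ↦ 0,  x5 ↦ 0,  x6 ↦ 1

Try x4 = 0.
Unit clause (x6) forces x6 = 1.
Unit clause (x1') forces x1 = 0.
Try x2 = 0.
Unit clause (x3) forces x3 = 1.
All clauses hold; x5 can take either value.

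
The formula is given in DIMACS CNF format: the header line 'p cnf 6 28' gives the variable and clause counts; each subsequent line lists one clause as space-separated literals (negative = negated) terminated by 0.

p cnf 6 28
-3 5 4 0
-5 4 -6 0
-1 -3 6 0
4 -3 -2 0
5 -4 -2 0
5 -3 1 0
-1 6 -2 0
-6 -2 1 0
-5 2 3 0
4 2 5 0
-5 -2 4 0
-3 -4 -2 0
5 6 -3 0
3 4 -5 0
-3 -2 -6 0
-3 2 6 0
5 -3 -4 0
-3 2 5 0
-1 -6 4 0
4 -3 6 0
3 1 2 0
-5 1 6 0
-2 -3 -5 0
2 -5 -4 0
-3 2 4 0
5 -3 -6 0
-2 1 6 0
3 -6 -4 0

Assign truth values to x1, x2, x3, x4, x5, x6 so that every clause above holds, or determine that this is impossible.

x1=True; x2=False; x3=False; x4=True; x5=False; x6=False

Case x3 = False:
Case x5 = False:
Case x4 = True:
(¬x2) alone gives x2 = False.
(x1) alone gives x1 = True.
(¬x6) alone gives x6 = False.
All clauses are satisfied.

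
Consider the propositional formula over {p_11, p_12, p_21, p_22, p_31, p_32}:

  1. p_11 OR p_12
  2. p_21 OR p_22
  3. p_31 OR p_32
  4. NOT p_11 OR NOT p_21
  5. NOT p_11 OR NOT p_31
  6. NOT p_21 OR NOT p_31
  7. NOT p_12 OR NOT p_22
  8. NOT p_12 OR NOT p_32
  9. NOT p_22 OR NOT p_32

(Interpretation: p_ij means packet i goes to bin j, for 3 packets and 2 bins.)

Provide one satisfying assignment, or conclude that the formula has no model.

UNSATISFIABLE

Suppose p_11 = true.
Unit clause (NOT p_21) forces p_21 = false.
Unit clause (p_22) forces p_22 = true.
Unit clause (NOT p_31) forces p_31 = false.
Unit clause (p_32) forces p_32 = true.
Now (NOT p_32) is unsatisfied and unit — conflict.
So p_11 must be the other value — set p_11 = false.
Unit clause (p_12) forces p_12 = true.
Unit clause (NOT p_22) forces p_22 = false.
Unit clause (p_21) forces p_21 = true.
Unit clause (NOT p_31) forces p_31 = false.
Unit clause (p_32) forces p_32 = true.
Now (NOT p_32) is unsatisfied and unit — conflict.
Neither p_11 = true nor p_11 = false works.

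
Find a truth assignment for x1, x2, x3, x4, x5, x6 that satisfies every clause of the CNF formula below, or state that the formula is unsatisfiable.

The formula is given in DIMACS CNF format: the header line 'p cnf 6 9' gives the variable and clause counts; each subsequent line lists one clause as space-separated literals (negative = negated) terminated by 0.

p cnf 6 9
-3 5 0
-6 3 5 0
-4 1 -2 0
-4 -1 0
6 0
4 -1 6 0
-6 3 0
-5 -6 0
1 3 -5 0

(x6) alone gives x6 = True.
(x3) alone gives x3 = True.
(x5) alone gives x5 = True.
Now (¬x5) is unsatisfied and unit — conflict.

UNSATISFIABLE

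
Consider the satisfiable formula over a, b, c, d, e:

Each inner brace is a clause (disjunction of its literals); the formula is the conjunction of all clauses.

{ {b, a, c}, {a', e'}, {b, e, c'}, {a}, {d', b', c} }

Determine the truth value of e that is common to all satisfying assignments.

Suppose e = 1.
From the singleton clause (a'), a = 0.
But (a) is also a unit clause — contradiction.
So every satisfying assignment has e = False.

False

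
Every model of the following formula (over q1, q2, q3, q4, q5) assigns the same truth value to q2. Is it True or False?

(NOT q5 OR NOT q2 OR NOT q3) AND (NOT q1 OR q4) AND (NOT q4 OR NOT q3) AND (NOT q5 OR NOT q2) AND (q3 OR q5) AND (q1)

False

Suppose q2 = true.
The clause (NOT q5) is unit, so q5 = false.
The clause (q3) is unit, so q3 = true.
The clause (NOT q4) is unit, so q4 = false.
The clause (NOT q1) is unit, so q1 = false.
Now (q1) is unsatisfied and unit — conflict.
So every satisfying assignment has q2 = False.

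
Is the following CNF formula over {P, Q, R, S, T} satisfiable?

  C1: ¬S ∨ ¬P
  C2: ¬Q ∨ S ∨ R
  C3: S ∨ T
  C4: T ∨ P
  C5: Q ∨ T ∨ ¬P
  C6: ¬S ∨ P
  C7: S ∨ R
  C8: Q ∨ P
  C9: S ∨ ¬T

Suppose S = False.
The clause (T) is unit, so T = True.
Now (¬T) is unsatisfied and unit — conflict.
Backtrack on S: now try S = True.
The clause (¬P) is unit, so P = False.
Now (P) is unsatisfied and unit — conflict.
Neither S = True nor S = False works.
No assignment satisfies every clause.

No, unsatisfiable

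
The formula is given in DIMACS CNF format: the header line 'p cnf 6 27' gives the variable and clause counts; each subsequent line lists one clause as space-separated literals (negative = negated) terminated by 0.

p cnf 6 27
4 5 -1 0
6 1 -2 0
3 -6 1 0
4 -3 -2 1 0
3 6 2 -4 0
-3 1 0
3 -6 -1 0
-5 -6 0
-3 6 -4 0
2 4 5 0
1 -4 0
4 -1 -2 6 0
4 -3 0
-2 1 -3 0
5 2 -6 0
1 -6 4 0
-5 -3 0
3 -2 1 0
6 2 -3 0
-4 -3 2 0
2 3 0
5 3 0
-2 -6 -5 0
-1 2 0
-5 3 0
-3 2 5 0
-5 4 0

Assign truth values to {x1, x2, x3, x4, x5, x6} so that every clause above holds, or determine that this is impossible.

Try x3 = True.
The clause (x1) is unit, so x1 = True.
The clause (x4) is unit, so x4 = True.
The clause (x6) is unit, so x6 = True.
The clause (¬x5) is unit, so x5 = False.
The clause (x2) is unit, so x2 = True.
Every clause now holds.

x1=True,  x2=True,  x3=True,  x4=True,  x5=False,  x6=True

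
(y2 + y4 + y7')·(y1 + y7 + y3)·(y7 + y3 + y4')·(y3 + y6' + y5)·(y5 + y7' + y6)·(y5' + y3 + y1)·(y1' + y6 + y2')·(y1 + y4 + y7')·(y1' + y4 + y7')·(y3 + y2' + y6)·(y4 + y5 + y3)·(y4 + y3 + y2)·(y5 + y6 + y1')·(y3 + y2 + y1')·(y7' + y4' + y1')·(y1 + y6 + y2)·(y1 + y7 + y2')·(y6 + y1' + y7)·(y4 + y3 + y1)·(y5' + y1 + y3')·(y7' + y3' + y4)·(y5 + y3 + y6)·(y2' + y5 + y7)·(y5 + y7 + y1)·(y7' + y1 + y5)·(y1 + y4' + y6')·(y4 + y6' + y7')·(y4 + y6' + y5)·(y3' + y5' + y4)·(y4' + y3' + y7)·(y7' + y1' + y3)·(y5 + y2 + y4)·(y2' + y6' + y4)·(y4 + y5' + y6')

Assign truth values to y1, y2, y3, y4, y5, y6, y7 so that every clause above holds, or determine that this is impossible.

Branch on y2: set y2 = 1.
Branch on y1: set y1 = 0.
Unit clause (y7) forces y7 = 1.
Unit clause (y4) forces y4 = 1.
Unit clause (y5) forces y5 = 1.
Unit clause (y3) forces y3 = 1.
But (y3') is also a unit clause — contradiction.
That branch fails; take y1 = 1 instead.
Unit clause (y6) forces y6 = 1.
Unit clause (y4) forces y4 = 1.
Unit clause (y7') forces y7 = 0.
Unit clause (y3) forces y3 = 1.
But (y3') is also a unit clause — contradiction.
Either choice for y1 ends in contradiction.
That branch fails; take y2 = 0 instead.
Branch on y4: set y4 = 1.
Branch on y7: set y7 = 1.
Unit clause (y1') forces y1 = 0.
Unit clause (y6) forces y6 = 1.
But (y6') is also a unit clause — contradiction.
That branch fails; take y7 = 0 instead.
Unit clause (y3) forces y3 = 1.
But (y3') is also a unit clause — contradiction.
Either choice for y7 ends in contradiction.
That branch fails; take y4 = 0 instead.
Unit clause (y7') forces y7 = 0.
Unit clause (y3) forces y3 = 1.
Unit clause (y5') forces y5 = 0.
But (y5) is also a unit clause — contradiction.
Either choice for y4 ends in contradiction.
Either choice for y2 ends in contradiction.

UNSATISFIABLE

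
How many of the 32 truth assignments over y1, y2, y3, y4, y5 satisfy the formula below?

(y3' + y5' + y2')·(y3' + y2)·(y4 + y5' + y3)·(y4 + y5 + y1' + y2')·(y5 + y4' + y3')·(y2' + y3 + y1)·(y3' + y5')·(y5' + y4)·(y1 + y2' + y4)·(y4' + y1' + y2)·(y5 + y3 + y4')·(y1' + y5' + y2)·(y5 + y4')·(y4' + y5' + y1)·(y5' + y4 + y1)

3

There are 2^5 = 32 truth assignments over (y1, y2, y3, y4, y5).
Split on y1. With y1 = 1, the clauses containing y1 are satisfied and y1' drops from the rest; 2 of the 2^4 = 16 assignments to the other variables satisfy what remains.
With y1 = 0, by the same count on the reduced clause set, 1 assignment works.
Total: 2 + 1 = 3.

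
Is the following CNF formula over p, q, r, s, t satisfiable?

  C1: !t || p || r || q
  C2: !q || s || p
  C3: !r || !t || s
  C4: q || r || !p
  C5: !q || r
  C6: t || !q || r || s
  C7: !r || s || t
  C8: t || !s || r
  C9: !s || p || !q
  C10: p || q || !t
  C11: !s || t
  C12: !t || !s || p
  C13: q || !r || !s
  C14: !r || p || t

Yes

Try q = false.
Try r = false.
Unit clause (!p) forces p = false.
Unit clause (!t) forces t = false.
Unit clause (!s) forces s = false.
All clauses are satisfied.
A satisfying assignment: p=false, q=false, r=false, s=false, t=false.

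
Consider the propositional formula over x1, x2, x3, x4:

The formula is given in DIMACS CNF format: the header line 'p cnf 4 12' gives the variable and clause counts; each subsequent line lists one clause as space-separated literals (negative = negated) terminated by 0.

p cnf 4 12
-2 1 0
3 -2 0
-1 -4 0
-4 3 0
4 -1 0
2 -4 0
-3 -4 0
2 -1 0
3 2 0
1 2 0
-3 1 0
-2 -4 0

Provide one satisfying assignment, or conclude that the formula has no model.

Case x2 = False:
(¬x4) alone gives x4 = False.
(¬x1) alone gives x1 = False.
Now (x1) is unsatisfied and unit — conflict.
That branch fails; take x2 = True instead.
(x1) alone gives x1 = True.
(x3) alone gives x3 = True.
(¬x4) alone gives x4 = False.
Now (x4) is unsatisfied and unit — conflict.
Either choice for x2 ends in contradiction.

UNSATISFIABLE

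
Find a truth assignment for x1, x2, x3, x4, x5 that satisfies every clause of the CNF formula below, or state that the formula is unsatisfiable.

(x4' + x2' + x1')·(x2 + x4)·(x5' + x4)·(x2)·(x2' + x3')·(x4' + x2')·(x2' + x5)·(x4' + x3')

The clause (x2) is unit, so x2 = 1.
The clause (x3') is unit, so x3 = 0.
The clause (x4') is unit, so x4 = 0.
The clause (x5') is unit, so x5 = 0.
But (x5) is also a unit clause — contradiction.

UNSATISFIABLE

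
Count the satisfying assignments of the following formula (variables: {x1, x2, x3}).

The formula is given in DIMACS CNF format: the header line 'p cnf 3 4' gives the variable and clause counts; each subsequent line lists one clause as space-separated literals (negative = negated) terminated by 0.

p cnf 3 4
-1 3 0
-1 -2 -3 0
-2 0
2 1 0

1

There are 2^3 = 8 truth assignments over (x1, x2, x3).
Check each against the 4 clauses (columns in the order x1, x2, x3):
  F F F  ✗ fails (x2 ∨ x1)
  F F T  ✗ fails (x2 ∨ x1)
  F T F  ✗ fails (¬x2)
  F T T  ✗ fails (¬x2)
  T F F  ✗ fails (¬x1 ∨ x3)
  T F T  ✓ satisfies all
  T T F  ✗ fails (¬x1 ∨ x3)
  T T T  ✗ fails (¬x1 ∨ ¬x2 ∨ ¬x3)
1 of the 8 rows is a model.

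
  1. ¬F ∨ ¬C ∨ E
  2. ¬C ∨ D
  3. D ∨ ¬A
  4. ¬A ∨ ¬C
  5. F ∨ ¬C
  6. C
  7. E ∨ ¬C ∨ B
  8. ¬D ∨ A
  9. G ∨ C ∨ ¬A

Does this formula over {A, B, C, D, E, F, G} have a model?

The clause (C) is unit, so C = True.
The clause (D) is unit, so D = True.
The clause (¬A) is unit, so A = False.
Now (A) is unsatisfied and unit — conflict.
No assignment satisfies every clause.

No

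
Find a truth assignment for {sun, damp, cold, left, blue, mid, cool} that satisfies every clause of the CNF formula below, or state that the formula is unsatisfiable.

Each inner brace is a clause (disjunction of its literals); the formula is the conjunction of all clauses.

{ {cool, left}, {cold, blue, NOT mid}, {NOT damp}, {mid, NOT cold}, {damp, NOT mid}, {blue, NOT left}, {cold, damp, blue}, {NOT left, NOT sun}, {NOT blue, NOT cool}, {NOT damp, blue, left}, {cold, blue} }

sun ↦ false, damp ↦ false, cold ↦ false, left ↦ true, blue ↦ true, mid ↦ false, cool ↦ false

Unit clause (NOT damp) forces damp = false.
Unit clause (NOT mid) forces mid = false.
Unit clause (NOT cold) forces cold = false.
Unit clause (blue) forces blue = true.
Unit clause (NOT cool) forces cool = false.
Unit clause (left) forces left = true.
Unit clause (NOT sun) forces sun = false.
This assignment satisfies each clause.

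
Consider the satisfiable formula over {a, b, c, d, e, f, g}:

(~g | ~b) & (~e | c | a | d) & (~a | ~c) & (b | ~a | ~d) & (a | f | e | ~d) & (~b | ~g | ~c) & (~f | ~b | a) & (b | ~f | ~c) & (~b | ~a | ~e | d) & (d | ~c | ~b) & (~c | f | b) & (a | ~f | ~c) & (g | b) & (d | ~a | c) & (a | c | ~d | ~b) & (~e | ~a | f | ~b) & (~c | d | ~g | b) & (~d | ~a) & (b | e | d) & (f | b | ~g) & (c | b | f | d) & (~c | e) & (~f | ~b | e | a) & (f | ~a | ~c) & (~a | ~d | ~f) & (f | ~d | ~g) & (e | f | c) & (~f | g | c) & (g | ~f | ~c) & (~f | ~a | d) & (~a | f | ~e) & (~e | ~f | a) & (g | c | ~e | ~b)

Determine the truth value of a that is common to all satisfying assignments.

False

Suppose a = 1.
From the singleton clause (~c), c = 0.
From the singleton clause (d), d = 1.
But (~d) is also a unit clause — contradiction.
So every satisfying assignment has a = False.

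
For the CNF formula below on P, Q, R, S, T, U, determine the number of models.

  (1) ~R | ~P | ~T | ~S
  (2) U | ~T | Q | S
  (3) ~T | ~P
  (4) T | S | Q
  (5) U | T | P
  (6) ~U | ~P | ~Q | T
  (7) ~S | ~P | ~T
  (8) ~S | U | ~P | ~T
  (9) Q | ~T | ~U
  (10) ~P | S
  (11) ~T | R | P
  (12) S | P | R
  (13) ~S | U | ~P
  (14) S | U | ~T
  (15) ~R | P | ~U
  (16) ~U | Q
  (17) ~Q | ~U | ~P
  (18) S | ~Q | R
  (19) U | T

There are 2^6 = 64 truth assignments over (P, Q, R, S, T, U).
Split on P. With P = 1, the clauses containing P are satisfied and ~P drops from the rest; 0 of the 2^5 = 32 assignments to the other variables satisfy what remains.
With P = 0, by the same count on the reduced clause set, 3 assignments work.
(One model: P=F, Q=F, R=T, S=T, T=T, U=F.)
Total: 0 + 3 = 3.

3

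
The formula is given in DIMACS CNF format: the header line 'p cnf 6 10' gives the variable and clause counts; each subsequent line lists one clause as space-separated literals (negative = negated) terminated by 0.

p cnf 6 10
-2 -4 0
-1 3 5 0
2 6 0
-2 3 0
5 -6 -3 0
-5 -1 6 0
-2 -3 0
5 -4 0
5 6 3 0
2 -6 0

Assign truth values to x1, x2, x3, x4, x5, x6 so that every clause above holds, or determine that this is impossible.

UNSATISFIABLE

Case x2 = False:
From the singleton clause (x6), x6 = True.
Now (¬x6) is unsatisfied and unit — conflict.
Backtrack on x2: now try x2 = True.
From the singleton clause (¬x4), x4 = False.
From the singleton clause (x3), x3 = True.
Now (¬x3) is unsatisfied and unit — conflict.
Neither x2 = True nor x2 = False works.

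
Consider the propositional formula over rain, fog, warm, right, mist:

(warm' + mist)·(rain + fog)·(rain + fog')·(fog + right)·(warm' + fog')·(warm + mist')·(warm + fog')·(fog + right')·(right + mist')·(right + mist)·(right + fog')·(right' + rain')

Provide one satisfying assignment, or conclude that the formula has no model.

Suppose warm = 0.
From the singleton clause (mist'), mist = 0.
From the singleton clause (fog'), fog = 0.
From the singleton clause (rain), rain = 1.
From the singleton clause (right), right = 1.
Now (right') is unsatisfied and unit — conflict.
So warm must be the other value — set warm = 1.
From the singleton clause (mist), mist = 1.
From the singleton clause (fog'), fog = 0.
From the singleton clause (rain), rain = 1.
From the singleton clause (right), right = 1.
Now (right') is unsatisfied and unit — conflict.
Neither warm = 1 nor warm = 0 works.

UNSATISFIABLE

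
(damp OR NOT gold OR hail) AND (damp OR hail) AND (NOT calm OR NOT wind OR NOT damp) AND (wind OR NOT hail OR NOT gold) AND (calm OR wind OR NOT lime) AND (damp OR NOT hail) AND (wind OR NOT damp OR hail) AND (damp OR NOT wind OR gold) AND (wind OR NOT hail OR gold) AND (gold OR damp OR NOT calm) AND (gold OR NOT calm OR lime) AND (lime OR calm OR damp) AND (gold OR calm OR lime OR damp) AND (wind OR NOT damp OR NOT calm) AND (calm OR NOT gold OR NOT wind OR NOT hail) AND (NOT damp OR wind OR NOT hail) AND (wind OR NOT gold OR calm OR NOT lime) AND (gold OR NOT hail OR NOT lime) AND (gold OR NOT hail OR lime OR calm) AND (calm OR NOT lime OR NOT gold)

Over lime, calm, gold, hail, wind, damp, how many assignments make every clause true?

There are 2^6 = 64 truth assignments over (lime, calm, gold, hail, wind, damp).
Split on hail. With hail = true, the clauses containing hail are satisfied and NOT hail drops from the rest; 0 of the 2^5 = 32 assignments to the other variables satisfy what remains.
With hail = false, by the same count on the reduced clause set, 3 assignments work.
(One model: lime=F, calm=F, gold=F, hail=F, wind=T, damp=T.)
Total: 0 + 3 = 3.

3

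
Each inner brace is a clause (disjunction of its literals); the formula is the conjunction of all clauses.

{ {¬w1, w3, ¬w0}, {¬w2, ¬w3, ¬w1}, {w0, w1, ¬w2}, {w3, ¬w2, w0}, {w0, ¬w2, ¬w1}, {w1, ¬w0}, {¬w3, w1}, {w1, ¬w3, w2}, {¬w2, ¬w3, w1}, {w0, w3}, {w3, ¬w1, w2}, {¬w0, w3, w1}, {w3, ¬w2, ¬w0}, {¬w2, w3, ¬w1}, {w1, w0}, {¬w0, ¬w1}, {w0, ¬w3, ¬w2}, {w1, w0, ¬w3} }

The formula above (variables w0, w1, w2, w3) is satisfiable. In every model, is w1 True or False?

True

Suppose w1 = False.
(¬w0) alone gives w0 = False.
Now (w0) is unsatisfied and unit — conflict.
So every satisfying assignment has w1 = True.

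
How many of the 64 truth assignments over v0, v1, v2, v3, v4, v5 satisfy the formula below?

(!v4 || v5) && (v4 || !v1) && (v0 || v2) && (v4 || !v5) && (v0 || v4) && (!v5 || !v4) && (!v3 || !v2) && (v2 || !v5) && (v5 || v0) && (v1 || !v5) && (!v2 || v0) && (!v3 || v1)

There are 2^6 = 64 truth assignments over (v0, v1, v2, v3, v4, v5).
Split on v2. With v2 = true, the clauses containing v2 are satisfied and !v2 drops from the rest; 1 of the 2^5 = 32 assignments to the other variables satisfy what remains.
With v2 = false, by the same count on the reduced clause set, 1 assignment works.
(One model: v0=T, v1=F, v2=F, v3=F, v4=F, v5=F.)
Total: 1 + 1 = 2.

2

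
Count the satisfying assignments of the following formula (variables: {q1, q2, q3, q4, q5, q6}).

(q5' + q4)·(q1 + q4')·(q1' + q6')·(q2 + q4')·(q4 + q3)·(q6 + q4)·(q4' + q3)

4

There are 2^6 = 64 truth assignments over (q1, q2, q3, q4, q5, q6).
Split on q3. With q3 = 1, the clauses containing q3 are satisfied and q3' drops from the rest; 4 of the 2^5 = 32 assignments to the other variables satisfy what remains.
With q3 = 0, by the same count on the reduced clause set, 0 assignments work.
Total: 4 + 0 = 4.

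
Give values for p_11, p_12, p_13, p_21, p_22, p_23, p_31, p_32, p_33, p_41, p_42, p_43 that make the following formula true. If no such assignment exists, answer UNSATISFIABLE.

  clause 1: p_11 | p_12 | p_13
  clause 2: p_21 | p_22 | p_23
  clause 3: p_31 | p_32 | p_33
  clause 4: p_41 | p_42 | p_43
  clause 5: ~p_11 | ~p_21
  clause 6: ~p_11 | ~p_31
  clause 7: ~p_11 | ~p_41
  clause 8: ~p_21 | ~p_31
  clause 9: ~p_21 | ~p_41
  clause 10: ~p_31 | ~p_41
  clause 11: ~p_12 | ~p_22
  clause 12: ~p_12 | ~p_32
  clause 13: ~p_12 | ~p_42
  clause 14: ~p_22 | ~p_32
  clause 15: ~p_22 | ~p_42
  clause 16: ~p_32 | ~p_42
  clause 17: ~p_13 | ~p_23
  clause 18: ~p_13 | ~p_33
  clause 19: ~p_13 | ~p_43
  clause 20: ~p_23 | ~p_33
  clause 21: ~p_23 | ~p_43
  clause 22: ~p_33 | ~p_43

Branch on p_11: set p_11 = 0.
Branch on p_12: set p_12 = 1.
The clause (~p_22) is unit, so p_22 = 0.
The clause (~p_32) is unit, so p_32 = 0.
The clause (~p_42) is unit, so p_42 = 0.
Branch on p_21: set p_21 = 1.
The clause (~p_31) is unit, so p_31 = 0.
The clause (p_33) is unit, so p_33 = 1.
The clause (~p_41) is unit, so p_41 = 0.
The clause (p_43) is unit, so p_43 = 1.
Now (~p_43) is unsatisfied and unit — conflict.
So p_21 must be the other value — set p_21 = 0.
The clause (p_23) is unit, so p_23 = 1.
The clause (~p_13) is unit, so p_13 = 0.
The clause (~p_33) is unit, so p_33 = 0.
The clause (p_31) is unit, so p_31 = 1.
The clause (~p_41) is unit, so p_41 = 0.
The clause (p_43) is unit, so p_43 = 1.
Now (~p_43) is unsatisfied and unit — conflict.
Both values of p_21 lead to a conflict.
So p_12 must be the other value — set p_12 = 0.
The clause (p_13) is unit, so p_13 = 1.
The clause (~p_23) is unit, so p_23 = 0.
The clause (~p_33) is unit, so p_33 = 0.
The clause (~p_43) is unit, so p_43 = 0.
Branch on p_21: set p_21 = 1.
The clause (~p_31) is unit, so p_31 = 0.
The clause (p_32) is unit, so p_32 = 1.
The clause (~p_41) is unit, so p_41 = 0.
The clause (p_42) is unit, so p_42 = 1.
Now (~p_42) is unsatisfied and unit — conflict.
So p_21 must be the other value — set p_21 = 0.
The clause (p_22) is unit, so p_22 = 1.
The clause (~p_32) is unit, so p_32 = 0.
The clause (p_31) is unit, so p_31 = 1.
The clause (~p_41) is unit, so p_41 = 0.
The clause (p_42) is unit, so p_42 = 1.
Now (~p_42) is unsatisfied and unit — conflict.
Both values of p_21 lead to a conflict.
Both values of p_12 lead to a conflict.
So p_11 must be the other value — set p_11 = 1.
The clause (~p_21) is unit, so p_21 = 0.
The clause (~p_31) is unit, so p_31 = 0.
The clause (~p_41) is unit, so p_41 = 0.
Branch on p_22: set p_22 = 1.
The clause (~p_12) is unit, so p_12 = 0.
The clause (~p_32) is unit, so p_32 = 0.
The clause (p_33) is unit, so p_33 = 1.
The clause (~p_42) is unit, so p_42 = 0.
The clause (p_43) is unit, so p_43 = 1.
Now (~p_43) is unsatisfied and unit — conflict.
So p_22 must be the other value — set p_22 = 0.
The clause (p_23) is unit, so p_23 = 1.
The clause (~p_13) is unit, so p_13 = 0.
The clause (~p_33) is unit, so p_33 = 0.
The clause (p_32) is unit, so p_32 = 1.
The clause (~p_12) is unit, so p_12 = 0.
The clause (~p_42) is unit, so p_42 = 0.
The clause (p_43) is unit, so p_43 = 1.
Now (~p_43) is unsatisfied and unit — conflict.
Both values of p_22 lead to a conflict.
Both values of p_11 lead to a conflict.

UNSATISFIABLE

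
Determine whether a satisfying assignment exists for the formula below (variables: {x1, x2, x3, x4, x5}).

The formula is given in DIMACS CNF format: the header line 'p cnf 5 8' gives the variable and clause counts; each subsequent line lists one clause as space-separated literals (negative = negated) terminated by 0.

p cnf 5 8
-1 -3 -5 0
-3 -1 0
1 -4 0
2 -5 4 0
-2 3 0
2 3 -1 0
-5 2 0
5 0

Yes, satisfiable

Unit clause (x5) forces x5 = True.
Unit clause (x2) forces x2 = True.
Unit clause (x3) forces x3 = True.
Unit clause (¬x1) forces x1 = False.
Unit clause (¬x4) forces x4 = False.
All clauses are satisfied.
A satisfying assignment: x1=False, x2=True, x3=True, x4=False, x5=True.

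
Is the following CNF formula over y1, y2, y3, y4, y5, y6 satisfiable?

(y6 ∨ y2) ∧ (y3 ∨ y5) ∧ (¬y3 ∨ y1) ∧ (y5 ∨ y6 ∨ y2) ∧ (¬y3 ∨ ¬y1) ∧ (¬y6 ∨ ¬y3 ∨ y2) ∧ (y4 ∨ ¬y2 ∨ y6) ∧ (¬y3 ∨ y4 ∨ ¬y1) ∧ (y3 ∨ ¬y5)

Branch on y6: set y6 = True.
Branch on y3: set y3 = True.
The clause (y1) is unit, so y1 = True.
That conflicts with the unit clause (¬y1).
Undo y3 and try y3 = False.
The clause (y5) is unit, so y5 = True.
That conflicts with the unit clause (¬y5).
Neither y3 = True nor y3 = False works.
Undo y6 and try y6 = False.
The clause (y2) is unit, so y2 = True.
The clause (y4) is unit, so y4 = True.
Branch on y3: set y3 = True.
The clause (y1) is unit, so y1 = True.
That conflicts with the unit clause (¬y1).
Undo y3 and try y3 = False.
The clause (y5) is unit, so y5 = True.
That conflicts with the unit clause (¬y5).
Neither y3 = True nor y3 = False works.
Neither y6 = True nor y6 = False works.
No assignment satisfies every clause.

Unsatisfiable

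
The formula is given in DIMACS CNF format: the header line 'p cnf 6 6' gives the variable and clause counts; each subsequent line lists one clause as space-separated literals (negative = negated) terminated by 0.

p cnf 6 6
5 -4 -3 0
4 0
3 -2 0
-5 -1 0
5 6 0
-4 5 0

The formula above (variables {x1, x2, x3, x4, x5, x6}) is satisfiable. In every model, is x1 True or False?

False

Suppose x1 = True.
The clause (x4) is unit, so x4 = True.
The clause (¬x5) is unit, so x5 = False.
But (x5) is also a unit clause — contradiction.
So every satisfying assignment has x1 = False.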